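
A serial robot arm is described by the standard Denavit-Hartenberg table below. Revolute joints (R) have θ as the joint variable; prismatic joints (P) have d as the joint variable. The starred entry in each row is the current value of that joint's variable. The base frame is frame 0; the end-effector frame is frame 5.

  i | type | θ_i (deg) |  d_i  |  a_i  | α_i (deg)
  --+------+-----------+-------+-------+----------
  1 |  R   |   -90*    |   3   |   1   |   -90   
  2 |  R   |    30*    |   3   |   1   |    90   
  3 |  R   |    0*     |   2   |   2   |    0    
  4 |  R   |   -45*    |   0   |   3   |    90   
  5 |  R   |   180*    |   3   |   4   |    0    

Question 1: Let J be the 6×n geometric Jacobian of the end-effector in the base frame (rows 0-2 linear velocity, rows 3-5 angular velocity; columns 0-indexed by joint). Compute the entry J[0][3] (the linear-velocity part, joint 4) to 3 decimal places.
-2.828

axis z_3 = (0.0000,-0.5000,0.8660); lever o_n−o_3 = (-1.4142,2.4495,1.4142)
cross product → J_v[:, 3] = (-2.8284,-1.2247,-0.7071)
J_ω[:, 3] = z_3
entry J[0][3] = -2.8284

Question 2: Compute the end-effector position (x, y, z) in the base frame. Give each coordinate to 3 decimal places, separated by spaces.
after link 1: o_1 = (0.0000, -1.0000, 3.0000)
after link 2: o_2 = (3.0000, -1.8660, 2.5000)
after link 3: o_3 = (3.0000, -4.5981, 3.2321)
after link 4: o_4 = (0.8787, -6.4352, 2.1714)
after link 5: o_5 = (1.5858, -2.1486, 4.6463)

1.586 -2.149 4.646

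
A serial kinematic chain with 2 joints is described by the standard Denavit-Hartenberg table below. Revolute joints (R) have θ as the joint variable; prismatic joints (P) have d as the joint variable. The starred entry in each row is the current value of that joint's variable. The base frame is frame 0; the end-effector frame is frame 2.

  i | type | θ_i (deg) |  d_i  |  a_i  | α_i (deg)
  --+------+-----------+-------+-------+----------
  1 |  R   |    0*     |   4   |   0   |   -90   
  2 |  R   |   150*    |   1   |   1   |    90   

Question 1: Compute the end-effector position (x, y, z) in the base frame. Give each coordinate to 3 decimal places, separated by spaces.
-0.866 1.000 3.500

after link 1: o_1 = (0.0000, 0.0000, 4.0000)
after link 2: o_2 = (-0.8660, 1.0000, 3.5000)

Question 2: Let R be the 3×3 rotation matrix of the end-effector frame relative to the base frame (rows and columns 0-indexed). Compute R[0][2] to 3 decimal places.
0.500

End-effector z-axis (col 2 of R) = (0.5000,0.0000,-0.8660)
R[0][2] = 0.5000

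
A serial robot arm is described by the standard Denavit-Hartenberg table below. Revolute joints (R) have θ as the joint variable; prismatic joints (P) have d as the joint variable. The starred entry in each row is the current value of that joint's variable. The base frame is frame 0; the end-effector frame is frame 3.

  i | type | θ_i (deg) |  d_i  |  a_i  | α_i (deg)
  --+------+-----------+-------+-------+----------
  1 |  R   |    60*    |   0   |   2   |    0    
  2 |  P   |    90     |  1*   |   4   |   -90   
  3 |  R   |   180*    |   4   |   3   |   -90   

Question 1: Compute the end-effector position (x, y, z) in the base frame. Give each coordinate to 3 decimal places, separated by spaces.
after link 1: o_1 = (1.0000, 1.7321, 0.0000)
after link 2: o_2 = (-2.4641, 3.7321, 1.0000)
after link 3: o_3 = (-1.8660, -1.2321, 1.0000)

-1.866 -1.232 1.000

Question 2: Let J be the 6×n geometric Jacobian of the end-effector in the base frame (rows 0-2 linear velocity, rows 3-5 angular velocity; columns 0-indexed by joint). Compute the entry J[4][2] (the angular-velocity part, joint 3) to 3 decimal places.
axis z_2 = (-0.5000,-0.8660,0.0000); lever o_n−o_2 = (0.5981,-4.9641,-0.0000)
cross product → J_v[:, 2] = (0.0000,-0.0000,3.0000)
J_ω[:, 2] = z_2
entry J[4][2] = -0.8660

-0.866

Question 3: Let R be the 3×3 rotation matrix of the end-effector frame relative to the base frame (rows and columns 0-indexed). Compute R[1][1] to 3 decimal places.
0.866

End-effector y-axis (col 1 of R) = (0.5000,0.8660,0.0000)
R[1][1] = 0.8660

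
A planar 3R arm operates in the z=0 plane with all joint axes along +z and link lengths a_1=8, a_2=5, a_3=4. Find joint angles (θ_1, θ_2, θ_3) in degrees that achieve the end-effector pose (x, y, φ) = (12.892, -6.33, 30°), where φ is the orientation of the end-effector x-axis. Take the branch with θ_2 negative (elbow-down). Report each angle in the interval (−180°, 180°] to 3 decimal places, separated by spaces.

-29.996 -30.011 90.008

wrist centre = target − a_3·(cos φ, sin φ) = (9.4279, -8.3300)
cos θ_2 = (158.2742−8²−5²)/(2·8·5) = 0.8659; θ_2 = -30.0113° (elbow-down)
β = atan2(-8.3300,9.4279) = -41.4621°; ψ = atan2(-2.5009,12.3296) = -11.4659°
θ_1 = β − ψ = -29.9962°
θ_3 = φ − θ_1 − θ_2 = 90.0075° (wrapped to (-180°,180°])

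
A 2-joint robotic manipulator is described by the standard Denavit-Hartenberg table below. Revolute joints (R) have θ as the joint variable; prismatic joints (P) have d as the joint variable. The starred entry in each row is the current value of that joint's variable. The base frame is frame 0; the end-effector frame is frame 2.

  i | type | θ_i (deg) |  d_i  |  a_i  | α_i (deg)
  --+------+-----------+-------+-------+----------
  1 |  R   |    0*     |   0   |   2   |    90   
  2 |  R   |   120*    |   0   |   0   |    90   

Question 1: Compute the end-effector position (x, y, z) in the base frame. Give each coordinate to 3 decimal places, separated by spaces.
after link 1: o_1 = (2.0000, 0.0000, 0.0000)
after link 2: o_2 = (2.0000, 0.0000, 0.0000)

2.000 0.000 0.000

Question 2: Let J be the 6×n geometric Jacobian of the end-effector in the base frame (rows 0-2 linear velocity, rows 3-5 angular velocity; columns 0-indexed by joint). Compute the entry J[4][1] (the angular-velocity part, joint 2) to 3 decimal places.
axis z_1 = (0.0000,-1.0000,0.0000); lever o_n−o_1 = (0.0000,0.0000,0.0000)
cross product → J_v[:, 1] = (-0.0000,0.0000,0.0000)
J_ω[:, 1] = z_1
entry J[4][1] = -1.0000

-1.000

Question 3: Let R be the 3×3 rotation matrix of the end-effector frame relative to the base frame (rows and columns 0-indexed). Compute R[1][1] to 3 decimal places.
-1.000

End-effector y-axis (col 1 of R) = (-0.0000,-1.0000,0.0000)
R[1][1] = -1.0000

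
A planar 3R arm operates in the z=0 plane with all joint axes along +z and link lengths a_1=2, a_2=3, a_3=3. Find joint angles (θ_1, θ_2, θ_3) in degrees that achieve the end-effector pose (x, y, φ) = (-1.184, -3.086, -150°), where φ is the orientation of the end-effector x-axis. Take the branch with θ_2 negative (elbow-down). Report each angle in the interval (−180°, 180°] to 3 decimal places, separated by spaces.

wrist centre = target − a_3·(cos φ, sin φ) = (1.4141, -1.5860)
cos θ_2 = (4.5150−2²−3²)/(2·2·3) = -0.7071; θ_2 = -134.9980° (elbow-down)
β = atan2(-1.5860,1.4141) = -48.2798°; ψ = atan2(-2.1214,-0.1212) = -93.2712°
θ_1 = β − ψ = 44.9913°
θ_3 = φ − θ_1 − θ_2 = -59.9933° (wrapped to (-180°,180°])

44.991 -134.998 -59.993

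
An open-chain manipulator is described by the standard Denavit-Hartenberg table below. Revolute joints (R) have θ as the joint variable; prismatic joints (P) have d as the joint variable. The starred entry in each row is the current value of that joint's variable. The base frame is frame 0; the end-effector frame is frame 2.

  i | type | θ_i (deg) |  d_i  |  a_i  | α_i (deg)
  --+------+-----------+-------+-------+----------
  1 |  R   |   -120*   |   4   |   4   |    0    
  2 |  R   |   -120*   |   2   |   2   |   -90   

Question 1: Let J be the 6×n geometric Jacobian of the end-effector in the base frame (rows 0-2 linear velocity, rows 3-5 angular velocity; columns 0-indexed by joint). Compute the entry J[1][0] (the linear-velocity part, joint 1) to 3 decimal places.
-3.000

axis z_0 = ẑ; lever o_n−o_0 = (-3.0000,-1.7321,6.0000)
cross product → J_v[:, 0] = (1.7321,-3.0000,0.0000)
J_ω[:, 0] = z_0
entry J[1][0] = -3.0000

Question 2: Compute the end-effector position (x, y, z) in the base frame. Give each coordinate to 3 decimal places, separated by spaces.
after link 1: o_1 = (-2.0000, -3.4641, 4.0000)
after link 2: o_2 = (-3.0000, -1.7321, 6.0000)

-3.000 -1.732 6.000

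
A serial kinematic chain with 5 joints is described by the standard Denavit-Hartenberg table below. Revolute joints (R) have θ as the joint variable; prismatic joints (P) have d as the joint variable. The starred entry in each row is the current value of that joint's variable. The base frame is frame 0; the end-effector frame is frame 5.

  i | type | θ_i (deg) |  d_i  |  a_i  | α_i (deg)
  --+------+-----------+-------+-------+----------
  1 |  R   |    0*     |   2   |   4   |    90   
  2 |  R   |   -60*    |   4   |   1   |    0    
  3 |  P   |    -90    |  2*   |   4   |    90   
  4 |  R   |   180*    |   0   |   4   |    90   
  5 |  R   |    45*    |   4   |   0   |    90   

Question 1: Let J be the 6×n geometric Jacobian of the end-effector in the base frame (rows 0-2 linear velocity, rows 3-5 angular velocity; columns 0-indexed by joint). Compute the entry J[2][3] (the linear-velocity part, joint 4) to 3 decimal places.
2.000

axis z_3 = (-0.5000,-0.0000,0.8660); lever o_n−o_3 = (3.4641,-4.0000,2.0000)
cross product → J_v[:, 3] = (3.4641,4.0000,2.0000)
J_ω[:, 3] = z_3
entry J[2][3] = 2.0000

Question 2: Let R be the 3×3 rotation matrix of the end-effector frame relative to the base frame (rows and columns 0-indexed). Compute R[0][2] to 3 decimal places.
0.966

End-effector z-axis (col 2 of R) = (0.9659,-0.0000,-0.2588)
R[0][2] = 0.9659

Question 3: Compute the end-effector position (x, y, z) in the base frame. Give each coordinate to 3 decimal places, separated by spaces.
4.500 -10.000 1.134

after link 1: o_1 = (4.0000, 0.0000, 2.0000)
after link 2: o_2 = (4.5000, -4.0000, 1.1340)
after link 3: o_3 = (1.0359, -6.0000, -0.8660)
after link 4: o_4 = (4.5000, -6.0000, 1.1340)
after link 5: o_5 = (4.5000, -10.0000, 1.1340)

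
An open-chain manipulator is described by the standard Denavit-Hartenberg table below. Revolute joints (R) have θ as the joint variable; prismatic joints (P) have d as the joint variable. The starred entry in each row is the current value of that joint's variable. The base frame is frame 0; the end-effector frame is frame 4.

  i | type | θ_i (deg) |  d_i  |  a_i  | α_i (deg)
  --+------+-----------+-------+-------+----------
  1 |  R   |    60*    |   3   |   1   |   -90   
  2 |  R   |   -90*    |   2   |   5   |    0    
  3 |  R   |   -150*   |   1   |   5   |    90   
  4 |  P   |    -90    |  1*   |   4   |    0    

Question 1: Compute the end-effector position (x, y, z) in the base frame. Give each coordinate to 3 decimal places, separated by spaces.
after link 1: o_1 = (0.5000, 0.8660, 3.0000)
after link 2: o_2 = (-1.2321, 1.8660, 8.0000)
after link 3: o_3 = (-3.3481, 0.2010, 3.6699)
after link 4: o_4 = (0.5490, -1.0490, 3.1699)

0.549 -1.049 3.170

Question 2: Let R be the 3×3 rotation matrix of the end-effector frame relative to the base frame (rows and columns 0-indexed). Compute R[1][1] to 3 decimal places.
End-effector y-axis (col 1 of R) = (-0.2500,-0.4330,-0.8660)
R[1][1] = -0.4330

-0.433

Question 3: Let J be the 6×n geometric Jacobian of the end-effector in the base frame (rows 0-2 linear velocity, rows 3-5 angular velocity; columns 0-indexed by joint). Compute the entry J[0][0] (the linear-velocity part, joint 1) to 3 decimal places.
1.049

axis z_0 = ẑ; lever o_n−o_0 = (0.5490,-1.0490,3.1699)
cross product → J_v[:, 0] = (1.0490,0.5490,-0.0000)
J_ω[:, 0] = z_0
entry J[0][0] = 1.0490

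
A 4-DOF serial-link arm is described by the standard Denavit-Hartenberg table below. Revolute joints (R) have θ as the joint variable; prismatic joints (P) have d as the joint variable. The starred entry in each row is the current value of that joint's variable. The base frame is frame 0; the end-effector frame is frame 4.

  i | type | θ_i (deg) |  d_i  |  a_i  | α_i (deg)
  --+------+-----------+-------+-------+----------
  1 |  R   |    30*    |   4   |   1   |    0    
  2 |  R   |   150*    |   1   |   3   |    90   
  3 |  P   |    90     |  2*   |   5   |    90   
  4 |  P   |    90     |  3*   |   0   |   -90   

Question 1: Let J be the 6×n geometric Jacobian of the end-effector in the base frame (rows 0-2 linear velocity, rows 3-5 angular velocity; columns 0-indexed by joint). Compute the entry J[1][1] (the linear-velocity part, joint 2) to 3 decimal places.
axis z_1 = (0.0000,0.0000,1.0000); lever o_n−o_1 = (-6.0000,2.0000,6.0000)
cross product → J_v[:, 1] = (-2.0000,-6.0000,0.0000)
J_ω[:, 1] = z_1
entry J[1][1] = -6.0000

-6.000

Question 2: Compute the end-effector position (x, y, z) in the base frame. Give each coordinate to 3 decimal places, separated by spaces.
after link 1: o_1 = (0.8660, 0.5000, 4.0000)
after link 2: o_2 = (-2.1340, 0.5000, 5.0000)
after link 3: o_3 = (-2.1340, 2.5000, 10.0000)
after link 4: o_4 = (-5.1340, 2.5000, 10.0000)

-5.134 2.500 10.000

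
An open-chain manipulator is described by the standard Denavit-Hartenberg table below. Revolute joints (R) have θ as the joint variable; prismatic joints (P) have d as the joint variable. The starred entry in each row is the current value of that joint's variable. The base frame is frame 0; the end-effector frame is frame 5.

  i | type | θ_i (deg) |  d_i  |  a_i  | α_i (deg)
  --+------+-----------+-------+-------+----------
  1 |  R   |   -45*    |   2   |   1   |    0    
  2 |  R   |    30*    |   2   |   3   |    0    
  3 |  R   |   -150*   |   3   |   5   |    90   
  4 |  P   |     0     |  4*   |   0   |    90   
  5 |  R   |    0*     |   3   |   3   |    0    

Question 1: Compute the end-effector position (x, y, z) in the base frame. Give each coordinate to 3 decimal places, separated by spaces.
-5.158 0.310 4.000

after link 1: o_1 = (0.7071, -0.7071, 2.0000)
after link 2: o_2 = (3.6049, -1.4836, 4.0000)
after link 3: o_3 = (-1.2247, -2.7777, 7.0000)
after link 4: o_4 = (-2.2600, 1.0860, 7.0000)
after link 5: o_5 = (-5.1578, 0.3096, 4.0000)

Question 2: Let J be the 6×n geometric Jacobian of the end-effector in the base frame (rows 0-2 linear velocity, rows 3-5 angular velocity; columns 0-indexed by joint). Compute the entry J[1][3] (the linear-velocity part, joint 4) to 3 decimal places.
0.966

prismatic axis z_3 = (-0.2588,0.9659,0.0000)
J_v[:, 3] = z_3; J_ω[:, 3] = (0,0,0)
entry J[1][3] = 0.9659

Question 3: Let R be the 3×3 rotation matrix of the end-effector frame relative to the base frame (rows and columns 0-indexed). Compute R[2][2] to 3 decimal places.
End-effector z-axis (col 2 of R) = (-0.0000,0.0000,-1.0000)
R[2][2] = -1.0000

-1.000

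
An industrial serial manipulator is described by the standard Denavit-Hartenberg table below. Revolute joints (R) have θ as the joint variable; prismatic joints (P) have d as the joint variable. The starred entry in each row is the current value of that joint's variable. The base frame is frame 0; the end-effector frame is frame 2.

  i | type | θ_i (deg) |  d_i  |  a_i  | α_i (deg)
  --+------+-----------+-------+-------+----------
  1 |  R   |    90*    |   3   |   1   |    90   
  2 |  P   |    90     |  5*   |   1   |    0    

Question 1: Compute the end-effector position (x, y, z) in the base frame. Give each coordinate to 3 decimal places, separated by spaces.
after link 1: o_1 = (0.0000, 1.0000, 3.0000)
after link 2: o_2 = (5.0000, 1.0000, 4.0000)

5.000 1.000 4.000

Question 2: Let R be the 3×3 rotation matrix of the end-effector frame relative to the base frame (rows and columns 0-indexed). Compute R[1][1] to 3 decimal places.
-1.000

End-effector y-axis (col 1 of R) = (-0.0000,-1.0000,0.0000)
R[1][1] = -1.0000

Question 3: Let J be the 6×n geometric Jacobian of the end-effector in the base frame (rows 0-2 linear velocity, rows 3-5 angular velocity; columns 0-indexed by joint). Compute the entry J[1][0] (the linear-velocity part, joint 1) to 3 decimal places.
axis z_0 = ẑ; lever o_n−o_0 = (5.0000,1.0000,4.0000)
cross product → J_v[:, 0] = (-1.0000,5.0000,0.0000)
J_ω[:, 0] = z_0
entry J[1][0] = 5.0000

5.000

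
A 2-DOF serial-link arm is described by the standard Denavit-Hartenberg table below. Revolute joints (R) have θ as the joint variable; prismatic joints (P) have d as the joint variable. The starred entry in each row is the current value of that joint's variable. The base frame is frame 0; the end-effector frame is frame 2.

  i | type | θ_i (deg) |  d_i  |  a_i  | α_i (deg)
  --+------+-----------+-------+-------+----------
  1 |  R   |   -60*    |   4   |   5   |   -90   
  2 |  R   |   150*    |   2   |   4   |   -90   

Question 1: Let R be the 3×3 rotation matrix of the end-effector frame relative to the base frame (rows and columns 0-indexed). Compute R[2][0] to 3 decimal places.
-0.500

End-effector x-axis (col 0 of R) = (-0.4330,0.7500,-0.5000)
R[2][0] = -0.5000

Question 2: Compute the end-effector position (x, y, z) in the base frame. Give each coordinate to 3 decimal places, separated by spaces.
after link 1: o_1 = (2.5000, -4.3301, 4.0000)
after link 2: o_2 = (2.5000, -0.3301, 2.0000)

2.500 -0.330 2.000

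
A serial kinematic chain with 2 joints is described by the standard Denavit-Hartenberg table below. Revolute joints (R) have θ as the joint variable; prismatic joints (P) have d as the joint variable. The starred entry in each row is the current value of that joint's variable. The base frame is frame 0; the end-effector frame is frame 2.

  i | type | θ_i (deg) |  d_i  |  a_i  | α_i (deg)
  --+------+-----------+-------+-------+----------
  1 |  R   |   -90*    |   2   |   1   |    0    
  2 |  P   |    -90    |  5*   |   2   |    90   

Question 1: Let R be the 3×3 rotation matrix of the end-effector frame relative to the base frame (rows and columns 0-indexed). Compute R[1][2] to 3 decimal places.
1.000

End-effector z-axis (col 2 of R) = (-0.0000,1.0000,0.0000)
R[1][2] = 1.0000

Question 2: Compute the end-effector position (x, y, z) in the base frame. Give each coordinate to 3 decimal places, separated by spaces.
after link 1: o_1 = (0.0000, -1.0000, 2.0000)
after link 2: o_2 = (-2.0000, -1.0000, 7.0000)

-2.000 -1.000 7.000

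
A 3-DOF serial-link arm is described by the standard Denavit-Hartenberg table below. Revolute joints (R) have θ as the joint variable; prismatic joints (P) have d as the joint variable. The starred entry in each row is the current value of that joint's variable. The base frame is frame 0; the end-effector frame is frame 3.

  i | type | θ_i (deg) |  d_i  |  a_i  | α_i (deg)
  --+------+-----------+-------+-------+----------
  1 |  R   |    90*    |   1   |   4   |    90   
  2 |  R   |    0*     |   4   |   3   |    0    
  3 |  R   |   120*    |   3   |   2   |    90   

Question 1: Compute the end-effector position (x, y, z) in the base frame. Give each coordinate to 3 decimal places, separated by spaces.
7.000 6.000 2.732

after link 1: o_1 = (0.0000, 4.0000, 1.0000)
after link 2: o_2 = (4.0000, 7.0000, 1.0000)
after link 3: o_3 = (7.0000, 6.0000, 2.7321)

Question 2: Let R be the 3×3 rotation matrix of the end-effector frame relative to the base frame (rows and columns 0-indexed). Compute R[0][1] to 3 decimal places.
1.000

End-effector y-axis (col 1 of R) = (1.0000,-0.0000,0.0000)
R[0][1] = 1.0000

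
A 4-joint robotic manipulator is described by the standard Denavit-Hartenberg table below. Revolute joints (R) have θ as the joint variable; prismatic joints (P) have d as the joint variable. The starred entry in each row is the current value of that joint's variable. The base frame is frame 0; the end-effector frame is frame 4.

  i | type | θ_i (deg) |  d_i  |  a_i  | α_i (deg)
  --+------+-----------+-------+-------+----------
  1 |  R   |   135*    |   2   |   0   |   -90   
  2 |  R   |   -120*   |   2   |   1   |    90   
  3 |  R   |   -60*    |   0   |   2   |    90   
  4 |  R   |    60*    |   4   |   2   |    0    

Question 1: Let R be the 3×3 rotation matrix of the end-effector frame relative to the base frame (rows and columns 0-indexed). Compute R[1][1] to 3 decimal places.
End-effector y-axis (col 1 of R) = (-0.3772,-0.6834,-0.6250)
R[1][1] = -0.6834

-0.683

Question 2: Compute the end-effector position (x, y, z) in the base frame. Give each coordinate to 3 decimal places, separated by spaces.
2.557 1.117 0.299

after link 1: o_1 = (0.0000, 0.0000, 2.0000)
after link 2: o_2 = (-1.0607, -1.7678, 2.8660)
after link 3: o_3 = (0.5176, -0.8966, 3.7321)
after link 4: o_4 = (2.5569, 1.1173, 0.2990)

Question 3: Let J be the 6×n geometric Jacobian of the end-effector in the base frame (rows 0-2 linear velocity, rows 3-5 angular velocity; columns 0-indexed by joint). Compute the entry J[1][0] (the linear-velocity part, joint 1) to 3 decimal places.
2.557

axis z_0 = ẑ; lever o_n−o_0 = (2.5569,1.1173,0.2990)
cross product → J_v[:, 0] = (-1.1173,2.5569,0.0000)
J_ω[:, 0] = z_0
entry J[1][0] = 2.5569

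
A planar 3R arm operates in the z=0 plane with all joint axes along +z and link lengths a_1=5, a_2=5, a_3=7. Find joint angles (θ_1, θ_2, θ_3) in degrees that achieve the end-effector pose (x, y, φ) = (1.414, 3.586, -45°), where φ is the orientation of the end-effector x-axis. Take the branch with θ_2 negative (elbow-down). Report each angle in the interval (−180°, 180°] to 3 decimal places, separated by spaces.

134.997 -44.992 -135.005

wrist centre = target − a_3·(cos φ, sin φ) = (-3.5357, 8.5357)
cos θ_2 = (85.3605−5²−5²)/(2·5·5) = 0.7072; θ_2 = -44.9916° (elbow-down)
β = atan2(8.5357,-3.5357) = 112.5007°; ψ = atan2(-3.5350,8.5360) = -22.4958°
θ_1 = β − ψ = 134.9965°
θ_3 = φ − θ_1 − θ_2 = -135.0049° (wrapped to (-180°,180°])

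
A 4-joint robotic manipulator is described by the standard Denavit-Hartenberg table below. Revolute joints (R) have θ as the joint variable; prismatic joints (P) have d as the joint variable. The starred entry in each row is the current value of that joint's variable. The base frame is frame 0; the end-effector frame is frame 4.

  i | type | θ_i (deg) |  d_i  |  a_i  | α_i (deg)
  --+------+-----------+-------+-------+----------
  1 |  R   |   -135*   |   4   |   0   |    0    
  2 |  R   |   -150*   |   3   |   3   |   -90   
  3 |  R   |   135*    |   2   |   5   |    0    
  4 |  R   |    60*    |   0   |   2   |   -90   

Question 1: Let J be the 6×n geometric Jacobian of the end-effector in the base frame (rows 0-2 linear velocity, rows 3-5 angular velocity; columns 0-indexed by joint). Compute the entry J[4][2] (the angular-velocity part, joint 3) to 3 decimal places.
axis z_2 = (-0.9659,0.2588,0.0000); lever o_n−o_2 = (-3.3469,-4.7635,-3.0179)
cross product → J_v[:, 2] = (-0.7811,-2.9151,5.4674)
J_ω[:, 2] = z_2
entry J[4][2] = 0.2588

0.259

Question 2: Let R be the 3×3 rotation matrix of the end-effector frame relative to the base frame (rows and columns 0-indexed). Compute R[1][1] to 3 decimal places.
-0.259

End-effector y-axis (col 1 of R) = (0.9659,-0.2588,-0.0000)
R[1][1] = -0.2588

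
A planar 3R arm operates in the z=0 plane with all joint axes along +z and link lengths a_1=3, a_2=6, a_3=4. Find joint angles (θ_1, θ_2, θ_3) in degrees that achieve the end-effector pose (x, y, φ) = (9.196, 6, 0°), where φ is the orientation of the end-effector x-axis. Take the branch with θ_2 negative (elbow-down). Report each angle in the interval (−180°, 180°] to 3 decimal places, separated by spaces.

90.003 -60.003 -30.000

wrist centre = target − a_3·(cos φ, sin φ) = (5.1960, 6.0000)
cos θ_2 = (62.9984−3²−6²)/(2·3·6) = 0.5000; θ_2 = -60.0029° (elbow-down)
β = atan2(6.0000,5.1960) = 49.1074°; ψ = atan2(-5.1963,5.9997) = -40.8955°
θ_1 = β − ψ = 90.0029°
θ_3 = φ − θ_1 − θ_2 = -30.0000° (wrapped to (-180°,180°])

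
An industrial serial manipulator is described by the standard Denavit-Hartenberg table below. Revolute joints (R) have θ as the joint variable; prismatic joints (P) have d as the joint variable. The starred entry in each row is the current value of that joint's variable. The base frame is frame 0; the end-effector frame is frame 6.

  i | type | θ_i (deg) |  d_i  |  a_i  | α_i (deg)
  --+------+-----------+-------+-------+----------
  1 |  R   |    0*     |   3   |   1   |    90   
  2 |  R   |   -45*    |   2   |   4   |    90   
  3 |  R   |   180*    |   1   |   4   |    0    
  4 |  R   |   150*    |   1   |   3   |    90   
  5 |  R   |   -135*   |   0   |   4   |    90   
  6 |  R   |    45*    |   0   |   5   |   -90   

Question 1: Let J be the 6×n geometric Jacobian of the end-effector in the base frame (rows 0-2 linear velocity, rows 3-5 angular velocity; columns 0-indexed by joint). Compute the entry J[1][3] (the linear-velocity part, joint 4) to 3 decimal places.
axis z_3 = (-0.7071,-0.0000,-0.7071); lever o_n−o_3 = (0.3848,1.8976,5.7365)
cross product → J_v[:, 3] = (1.3418,3.7842,-1.3418)
J_ω[:, 3] = z_3
entry J[1][3] = 3.7842

3.784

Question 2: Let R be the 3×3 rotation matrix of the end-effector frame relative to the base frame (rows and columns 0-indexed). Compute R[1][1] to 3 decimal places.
0.354

End-effector y-axis (col 1 of R) = (0.9330,0.3536,0.0670)
R[1][1] = 0.3536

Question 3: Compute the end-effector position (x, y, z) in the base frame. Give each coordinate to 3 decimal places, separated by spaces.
after link 1: o_1 = (1.0000, 0.0000, 3.0000)
after link 2: o_2 = (3.8284, -2.0000, 0.1716)
after link 3: o_3 = (0.2929, -2.0000, 2.2929)
after link 4: o_4 = (1.4229, -0.5000, -0.2513)
after link 5: o_5 = (1.6909, -1.9142, 3.4807)
after link 6: o_6 = (0.6777, -0.1024, 8.0294)

0.678 -0.102 8.029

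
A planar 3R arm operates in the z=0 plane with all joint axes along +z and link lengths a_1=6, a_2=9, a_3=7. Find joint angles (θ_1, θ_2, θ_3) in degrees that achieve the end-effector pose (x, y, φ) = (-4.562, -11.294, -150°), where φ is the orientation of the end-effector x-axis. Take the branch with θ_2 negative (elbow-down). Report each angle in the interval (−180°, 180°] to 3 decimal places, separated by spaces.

wrist centre = target − a_3·(cos φ, sin φ) = (1.5002, -7.7940)
cos θ_2 = (62.9970−6²−9²)/(2·6·9) = -0.5000; θ_2 = -120.0019° (elbow-down)
β = atan2(-7.7940,1.5002) = -79.1050°; ψ = atan2(-7.7941,1.4997) = -79.1082°
θ_1 = β − ψ = 0.0032°
θ_3 = φ − θ_1 − θ_2 = -30.0013° (wrapped to (-180°,180°])

0.003 -120.002 -30.001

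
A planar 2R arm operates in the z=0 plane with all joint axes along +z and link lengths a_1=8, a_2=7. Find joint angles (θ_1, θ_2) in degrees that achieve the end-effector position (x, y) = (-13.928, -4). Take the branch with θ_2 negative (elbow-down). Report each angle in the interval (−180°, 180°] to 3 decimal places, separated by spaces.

cos θ_2 = (209.9892−8²−7²)/(2·8·7) = 0.8660; θ_2 = -30.0058° (elbow-down)
β = atan2(-4.0000,-13.9280) = -163.9764°; ψ = atan2(-3.5006,14.0618) = -13.9793°
θ_1 = β − ψ = -149.9971°

-149.997 -30.006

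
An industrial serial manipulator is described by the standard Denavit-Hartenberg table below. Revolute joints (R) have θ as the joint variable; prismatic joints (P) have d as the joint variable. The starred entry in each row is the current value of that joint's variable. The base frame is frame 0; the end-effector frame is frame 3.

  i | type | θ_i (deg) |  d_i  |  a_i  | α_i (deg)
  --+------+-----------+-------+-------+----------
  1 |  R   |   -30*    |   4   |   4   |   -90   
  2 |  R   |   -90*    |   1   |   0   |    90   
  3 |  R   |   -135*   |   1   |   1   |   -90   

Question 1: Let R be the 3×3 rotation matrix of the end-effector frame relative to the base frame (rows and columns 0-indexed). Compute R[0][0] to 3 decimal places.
-0.354

End-effector x-axis (col 0 of R) = (-0.3536,-0.6124,-0.7071)
R[0][0] = -0.3536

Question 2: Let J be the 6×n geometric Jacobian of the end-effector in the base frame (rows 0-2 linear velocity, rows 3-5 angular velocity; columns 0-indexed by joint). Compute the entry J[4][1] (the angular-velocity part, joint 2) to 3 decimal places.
0.866

axis z_1 = (0.5000,0.8660,0.0000); lever o_n−o_1 = (-0.7196,0.7537,-0.7071)
cross product → J_v[:, 1] = (-0.6124,0.3536,1.0000)
J_ω[:, 1] = z_1
entry J[4][1] = 0.8660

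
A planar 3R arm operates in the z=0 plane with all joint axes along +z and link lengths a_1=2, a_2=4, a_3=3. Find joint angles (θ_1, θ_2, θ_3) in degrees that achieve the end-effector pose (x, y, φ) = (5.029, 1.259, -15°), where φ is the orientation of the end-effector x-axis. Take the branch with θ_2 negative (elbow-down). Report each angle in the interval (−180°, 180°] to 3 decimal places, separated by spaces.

150.015 -135.006 -30.009

wrist centre = target − a_3·(cos φ, sin φ) = (2.1312, 2.0355)
cos θ_2 = (8.6852−2²−4²)/(2·2·4) = -0.7072; θ_2 = -135.0056° (elbow-down)
β = atan2(2.0355,2.1312) = 43.6834°; ψ = atan2(-2.8282,-0.8287) = -106.3316°
θ_1 = β − ψ = 150.0149°
θ_3 = φ − θ_1 − θ_2 = -30.0094° (wrapped to (-180°,180°])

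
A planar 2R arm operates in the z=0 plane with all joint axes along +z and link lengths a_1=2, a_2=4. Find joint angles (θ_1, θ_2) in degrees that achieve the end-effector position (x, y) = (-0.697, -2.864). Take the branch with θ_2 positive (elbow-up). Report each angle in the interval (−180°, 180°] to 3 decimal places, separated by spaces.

150.009 134.990

cos θ_2 = (8.6883−2²−4²)/(2·2·4) = -0.7070; θ_2 = 134.9898° (elbow-up)
β = atan2(-2.8640,-0.6970) = -103.6779°; ψ = atan2(2.8289,-0.8279) = 106.3128°
θ_1 = β − ψ = -209.9908°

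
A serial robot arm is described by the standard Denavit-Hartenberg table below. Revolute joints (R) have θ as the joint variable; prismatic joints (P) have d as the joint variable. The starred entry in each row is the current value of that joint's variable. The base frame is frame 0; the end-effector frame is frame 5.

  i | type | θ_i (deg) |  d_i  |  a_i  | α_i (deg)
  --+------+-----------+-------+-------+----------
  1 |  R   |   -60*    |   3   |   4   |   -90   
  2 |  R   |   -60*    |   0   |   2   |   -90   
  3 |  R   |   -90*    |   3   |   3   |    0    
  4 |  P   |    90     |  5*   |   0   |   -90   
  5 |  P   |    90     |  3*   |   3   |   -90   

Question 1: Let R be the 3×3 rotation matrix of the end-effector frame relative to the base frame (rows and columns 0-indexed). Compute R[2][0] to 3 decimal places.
End-effector x-axis (col 0 of R) = (-0.4330,0.7500,0.5000)
R[2][0] = 0.5000

0.500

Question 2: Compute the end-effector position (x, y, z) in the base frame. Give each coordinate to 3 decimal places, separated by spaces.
after link 1: o_1 = (2.0000, -3.4641, 3.0000)
after link 2: o_2 = (2.5000, -4.3301, 4.7321)
after link 3: o_3 = (6.3971, -5.0801, 3.2321)
after link 4: o_4 = (8.5622, -8.8301, 0.7321)
after link 5: o_5 = (4.6651, -8.0801, 2.2321)

4.665 -8.080 2.232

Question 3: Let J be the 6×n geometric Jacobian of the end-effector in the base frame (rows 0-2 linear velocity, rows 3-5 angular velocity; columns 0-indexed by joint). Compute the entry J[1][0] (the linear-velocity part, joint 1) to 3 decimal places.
4.665

axis z_0 = ẑ; lever o_n−o_0 = (4.6651,-8.0801,2.2321)
cross product → J_v[:, 0] = (8.0801,4.6651,-0.0000)
J_ω[:, 0] = z_0
entry J[1][0] = 4.6651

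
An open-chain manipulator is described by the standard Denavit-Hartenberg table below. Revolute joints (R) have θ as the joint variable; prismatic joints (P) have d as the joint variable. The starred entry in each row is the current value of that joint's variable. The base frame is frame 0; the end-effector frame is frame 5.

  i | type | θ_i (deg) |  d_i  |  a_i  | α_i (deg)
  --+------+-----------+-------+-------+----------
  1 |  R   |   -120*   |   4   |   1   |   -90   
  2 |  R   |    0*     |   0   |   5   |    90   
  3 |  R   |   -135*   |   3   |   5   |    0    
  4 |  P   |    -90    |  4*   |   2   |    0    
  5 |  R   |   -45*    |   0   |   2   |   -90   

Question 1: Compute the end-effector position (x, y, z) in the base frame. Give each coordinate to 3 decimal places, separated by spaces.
-0.630 -0.849 11.000

after link 1: o_1 = (-0.5000, -0.8660, 4.0000)
after link 2: o_2 = (-3.0000, -5.1962, 4.0000)
after link 3: o_3 = (-4.2941, -0.3665, 7.0000)
after link 4: o_4 = (-2.3622, 0.1511, 11.0000)
after link 5: o_5 = (-0.6302, -0.8489, 11.0000)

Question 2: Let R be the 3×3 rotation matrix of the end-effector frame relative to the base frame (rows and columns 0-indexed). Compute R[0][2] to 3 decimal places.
End-effector z-axis (col 2 of R) = (0.5000,0.8660,0.0000)
R[0][2] = 0.5000

0.500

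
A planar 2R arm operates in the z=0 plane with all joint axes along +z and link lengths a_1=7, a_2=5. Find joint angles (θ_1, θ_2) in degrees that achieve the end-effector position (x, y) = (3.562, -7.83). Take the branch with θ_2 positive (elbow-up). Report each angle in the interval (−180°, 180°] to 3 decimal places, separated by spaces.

cos θ_2 = (73.9967−7²−5²)/(2·7·5) = -0.0000; θ_2 = 90.0027° (elbow-up)
β = atan2(-7.8300,3.5620) = -65.5384°; ψ = atan2(5.0000,6.9998) = 35.5386°
θ_1 = β − ψ = -101.0770°

-101.077 90.003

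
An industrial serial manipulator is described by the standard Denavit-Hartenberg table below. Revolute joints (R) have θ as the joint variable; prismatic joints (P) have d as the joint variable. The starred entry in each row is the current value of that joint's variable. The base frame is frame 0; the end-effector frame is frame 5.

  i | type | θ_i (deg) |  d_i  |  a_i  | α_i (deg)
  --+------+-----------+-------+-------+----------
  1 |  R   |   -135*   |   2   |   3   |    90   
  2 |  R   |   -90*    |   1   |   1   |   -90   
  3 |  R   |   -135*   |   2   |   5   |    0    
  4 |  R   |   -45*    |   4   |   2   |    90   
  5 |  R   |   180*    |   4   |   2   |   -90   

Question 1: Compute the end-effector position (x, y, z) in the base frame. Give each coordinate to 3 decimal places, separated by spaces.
after link 1: o_1 = (-2.1213, -2.1213, 2.0000)
after link 2: o_2 = (-2.8284, -1.4142, 1.0000)
after link 3: o_3 = (-6.7426, -0.3284, 4.5355)
after link 4: o_4 = (-9.5711, -3.1569, 6.5355)
after link 5: o_5 = (-6.7426, -5.9853, 4.5355)

-6.743 -5.985 4.536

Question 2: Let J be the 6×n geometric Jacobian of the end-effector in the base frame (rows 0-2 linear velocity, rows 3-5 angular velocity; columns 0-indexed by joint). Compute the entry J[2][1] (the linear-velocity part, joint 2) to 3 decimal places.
6.000

axis z_1 = (-0.7071,0.7071,0.0000); lever o_n−o_1 = (-4.6213,-3.8640,2.5355)
cross product → J_v[:, 1] = (1.7929,1.7929,6.0000)
J_ω[:, 1] = z_1
entry J[2][1] = 6.0000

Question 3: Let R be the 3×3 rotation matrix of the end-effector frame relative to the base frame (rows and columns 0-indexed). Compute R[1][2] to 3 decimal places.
0.707

End-effector z-axis (col 2 of R) = (0.7071,0.7071,-0.0000)
R[1][2] = 0.7071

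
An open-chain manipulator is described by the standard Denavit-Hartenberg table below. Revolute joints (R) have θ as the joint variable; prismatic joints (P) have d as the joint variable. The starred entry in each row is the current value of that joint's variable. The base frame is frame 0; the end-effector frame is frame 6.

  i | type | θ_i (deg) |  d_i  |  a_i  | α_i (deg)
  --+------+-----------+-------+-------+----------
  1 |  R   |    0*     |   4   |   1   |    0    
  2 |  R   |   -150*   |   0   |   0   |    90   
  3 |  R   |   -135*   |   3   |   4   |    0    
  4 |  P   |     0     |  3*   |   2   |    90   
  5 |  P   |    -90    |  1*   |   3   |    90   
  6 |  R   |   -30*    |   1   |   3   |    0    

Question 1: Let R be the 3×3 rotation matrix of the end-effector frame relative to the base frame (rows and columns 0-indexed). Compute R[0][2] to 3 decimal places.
-0.612

End-effector z-axis (col 2 of R) = (-0.6124,-0.3536,0.7071)
R[0][2] = -0.6124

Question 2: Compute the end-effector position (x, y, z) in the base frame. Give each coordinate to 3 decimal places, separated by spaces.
3.555 1.939 0.111

after link 1: o_1 = (1.0000, 0.0000, 4.0000)
after link 2: o_2 = (1.0000, 0.0000, 4.0000)
after link 3: o_3 = (1.9495, 4.0123, 1.1716)
after link 4: o_4 = (1.6742, 7.3175, -0.2426)
after link 5: o_5 = (3.7866, 5.0729, 0.4645)
after link 6: o_6 = (3.5547, 1.9391, 0.1109)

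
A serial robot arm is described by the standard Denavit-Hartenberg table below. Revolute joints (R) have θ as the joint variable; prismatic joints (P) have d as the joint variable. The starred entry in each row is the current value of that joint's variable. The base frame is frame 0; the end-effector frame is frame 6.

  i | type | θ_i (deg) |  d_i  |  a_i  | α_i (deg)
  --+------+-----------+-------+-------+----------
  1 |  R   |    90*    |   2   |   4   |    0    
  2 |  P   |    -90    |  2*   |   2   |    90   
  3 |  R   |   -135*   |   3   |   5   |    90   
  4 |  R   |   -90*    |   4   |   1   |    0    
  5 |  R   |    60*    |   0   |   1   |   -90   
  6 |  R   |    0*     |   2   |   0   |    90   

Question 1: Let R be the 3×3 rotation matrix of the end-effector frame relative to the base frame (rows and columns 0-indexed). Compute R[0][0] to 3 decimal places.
End-effector x-axis (col 0 of R) = (-0.6124,0.5000,-0.6124)
R[0][0] = -0.6124

-0.612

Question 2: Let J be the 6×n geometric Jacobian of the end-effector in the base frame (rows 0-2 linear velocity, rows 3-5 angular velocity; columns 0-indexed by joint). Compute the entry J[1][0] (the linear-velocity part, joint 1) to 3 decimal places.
-5.683

axis z_0 = ẑ; lever o_n−o_0 = (-5.6834,0.7679,1.9734)
cross product → J_v[:, 0] = (-0.7679,-5.6834,0.0000)
J_ω[:, 0] = z_0
entry J[1][0] = -5.6834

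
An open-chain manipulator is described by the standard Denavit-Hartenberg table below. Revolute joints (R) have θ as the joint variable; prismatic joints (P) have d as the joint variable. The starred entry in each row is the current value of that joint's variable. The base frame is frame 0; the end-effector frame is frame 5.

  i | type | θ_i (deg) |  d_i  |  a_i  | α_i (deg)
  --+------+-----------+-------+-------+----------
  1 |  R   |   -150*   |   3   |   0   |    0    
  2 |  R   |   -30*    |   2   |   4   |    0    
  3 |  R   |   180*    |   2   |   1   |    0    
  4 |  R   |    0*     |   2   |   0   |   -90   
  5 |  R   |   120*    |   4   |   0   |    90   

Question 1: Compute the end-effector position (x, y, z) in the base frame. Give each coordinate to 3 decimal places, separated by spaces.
-3.000 4.000 9.000

after link 1: o_1 = (0.0000, 0.0000, 3.0000)
after link 2: o_2 = (-4.0000, 0.0000, 5.0000)
after link 3: o_3 = (-3.0000, -0.0000, 7.0000)
after link 4: o_4 = (-3.0000, -0.0000, 9.0000)
after link 5: o_5 = (-3.0000, 4.0000, 9.0000)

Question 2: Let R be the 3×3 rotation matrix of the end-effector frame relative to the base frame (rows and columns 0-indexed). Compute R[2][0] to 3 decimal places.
End-effector x-axis (col 0 of R) = (-0.5000,0.0000,-0.8660)
R[2][0] = -0.8660

-0.866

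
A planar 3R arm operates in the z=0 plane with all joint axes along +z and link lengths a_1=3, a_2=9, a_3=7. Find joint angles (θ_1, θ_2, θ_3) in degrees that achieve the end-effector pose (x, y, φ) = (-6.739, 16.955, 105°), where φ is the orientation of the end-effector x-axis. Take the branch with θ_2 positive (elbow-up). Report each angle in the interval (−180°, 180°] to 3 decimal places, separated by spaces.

wrist centre = target − a_3·(cos φ, sin φ) = (-4.9273, 10.1935)
cos θ_2 = (128.1858−3²−9²)/(2·3·9) = 0.7071; θ_2 = 44.9970° (elbow-up)
β = atan2(10.1935,-4.9273) = 115.7978°; ψ = atan2(6.3636,9.3643) = 34.1985°
θ_1 = β − ψ = 81.5993°
θ_3 = φ − θ_1 − θ_2 = -21.5963° (wrapped to (-180°,180°])

81.599 44.997 -21.596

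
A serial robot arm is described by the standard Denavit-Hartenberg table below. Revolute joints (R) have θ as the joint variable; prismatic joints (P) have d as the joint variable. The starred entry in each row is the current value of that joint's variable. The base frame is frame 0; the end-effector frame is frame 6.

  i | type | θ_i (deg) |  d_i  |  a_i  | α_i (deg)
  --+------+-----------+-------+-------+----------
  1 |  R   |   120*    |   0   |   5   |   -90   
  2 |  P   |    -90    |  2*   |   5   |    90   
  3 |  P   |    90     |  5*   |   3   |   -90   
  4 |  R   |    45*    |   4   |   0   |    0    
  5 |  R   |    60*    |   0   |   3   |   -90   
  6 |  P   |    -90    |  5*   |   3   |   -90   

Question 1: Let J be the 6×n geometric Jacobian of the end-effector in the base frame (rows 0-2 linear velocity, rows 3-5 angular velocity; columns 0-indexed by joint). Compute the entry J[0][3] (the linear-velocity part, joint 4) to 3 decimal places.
axis z_3 = (-0.0000,-0.0000,-1.0000); lever o_n−o_3 = (4.0532,4.1919,-7.0000)
cross product → J_v[:, 3] = (4.1919,-4.0532,0.0000)
J_ω[:, 3] = z_3
entry J[0][3] = 4.1919

4.192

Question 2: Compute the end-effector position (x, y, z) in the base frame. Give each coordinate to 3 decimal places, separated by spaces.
after link 1: o_1 = (-2.5000, 4.3301, 0.0000)
after link 2: o_2 = (-4.2321, 3.3301, 5.0000)
after link 3: o_3 = (-4.3301, -2.5000, 5.0000)
after link 4: o_4 = (-4.3301, -2.5000, 1.0000)
after link 5: o_5 = (-5.1066, 0.3978, 1.0000)
after link 6: o_6 = (-0.2770, 1.6919, -2.0000)

-0.277 1.692 -2.000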